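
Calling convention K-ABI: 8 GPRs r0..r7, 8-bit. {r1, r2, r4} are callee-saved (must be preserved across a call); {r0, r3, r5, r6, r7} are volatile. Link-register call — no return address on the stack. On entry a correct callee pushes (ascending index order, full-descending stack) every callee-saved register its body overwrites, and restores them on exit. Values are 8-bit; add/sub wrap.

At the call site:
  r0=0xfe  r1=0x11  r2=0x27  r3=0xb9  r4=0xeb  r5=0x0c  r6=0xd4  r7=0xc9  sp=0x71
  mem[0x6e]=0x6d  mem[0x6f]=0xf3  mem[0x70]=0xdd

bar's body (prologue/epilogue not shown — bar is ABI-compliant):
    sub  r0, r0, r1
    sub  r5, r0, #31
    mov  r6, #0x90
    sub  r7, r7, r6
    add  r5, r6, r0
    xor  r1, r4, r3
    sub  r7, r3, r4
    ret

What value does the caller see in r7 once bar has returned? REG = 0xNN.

REG = 0xce

prologue: push r1 → mem[0x70]=0x11, sp=0x70
body[0] sub  r0, r0, r1 → r0=0xed
body[1] sub  r5, r0, #31 → r5=0xce
body[2] mov  r6, #0x90 → r6=0x90
body[3] sub  r7, r7, r6 → r7=0x39
body[4] add  r5, r6, r0 → r5=0x7d
body[5] xor  r1, r4, r3 → r1=0x52
body[6] sub  r7, r3, r4 → r7=0xce
epilogue: pop r1=0x11, sp=0x71
r7 is caller-saved → body value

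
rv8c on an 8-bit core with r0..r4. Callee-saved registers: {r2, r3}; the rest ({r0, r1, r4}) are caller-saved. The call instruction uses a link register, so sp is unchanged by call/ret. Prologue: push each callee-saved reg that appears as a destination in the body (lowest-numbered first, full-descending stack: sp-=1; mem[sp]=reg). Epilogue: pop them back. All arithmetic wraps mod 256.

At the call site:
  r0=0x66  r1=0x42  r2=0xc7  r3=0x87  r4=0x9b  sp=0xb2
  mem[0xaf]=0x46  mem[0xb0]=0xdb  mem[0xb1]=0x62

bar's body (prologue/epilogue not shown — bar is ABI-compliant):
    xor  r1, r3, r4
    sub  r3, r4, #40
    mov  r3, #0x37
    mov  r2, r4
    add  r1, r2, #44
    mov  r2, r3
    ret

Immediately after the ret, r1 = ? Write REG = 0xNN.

REG = 0xc7

prologue: push r2 → mem[0xb1]=0xc7, sp=0xb1
prologue: push r3 → mem[0xb0]=0x87, sp=0xb0
body[0] xor  r1, r3, r4 → r1=0x1c
body[1] sub  r3, r4, #40 → r3=0x73
body[2] mov  r3, #0x37 → r3=0x37
body[3] mov  r2, r4 → r2=0x9b
body[4] add  r1, r2, #44 → r1=0xc7
body[5] mov  r2, r3 → r2=0x37
epilogue: pop r3=0x87, sp=0xb1
epilogue: pop r2=0xc7, sp=0xb2
r1 is caller-saved → body value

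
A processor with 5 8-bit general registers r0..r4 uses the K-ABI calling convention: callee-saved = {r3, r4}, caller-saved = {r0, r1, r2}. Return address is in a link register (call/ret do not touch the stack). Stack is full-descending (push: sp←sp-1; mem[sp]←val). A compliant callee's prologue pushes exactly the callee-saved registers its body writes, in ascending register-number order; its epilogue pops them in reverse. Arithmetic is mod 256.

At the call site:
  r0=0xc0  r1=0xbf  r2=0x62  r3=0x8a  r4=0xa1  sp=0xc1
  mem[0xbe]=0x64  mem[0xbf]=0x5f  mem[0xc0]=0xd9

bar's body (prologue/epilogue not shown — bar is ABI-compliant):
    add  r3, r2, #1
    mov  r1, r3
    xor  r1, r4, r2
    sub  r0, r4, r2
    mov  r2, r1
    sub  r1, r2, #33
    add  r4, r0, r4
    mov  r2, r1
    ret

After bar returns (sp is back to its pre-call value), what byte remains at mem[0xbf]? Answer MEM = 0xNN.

prologue: push r3 → mem[0xc0]=0x8a, sp=0xc0
prologue: push r4 → mem[0xbf]=0xa1, sp=0xbf
body[0] add  r3, r2, #1 → r3=0x63
body[1] mov  r1, r3 → r1=0x63
body[2] xor  r1, r4, r2 → r1=0xc3
body[3] sub  r0, r4, r2 → r0=0x3f
body[4] mov  r2, r1 → r2=0xc3
body[5] sub  r1, r2, #33 → r1=0xa2
body[6] add  r4, r0, r4 → r4=0xe0
body[7] mov  r2, r1 → r2=0xa2
epilogue: pop r4=0xa1, sp=0xc0
epilogue: pop r3=0x8a, sp=0xc1
prologue pushed ['r3', 'r4'] at ['0xc0', '0xbf']

MEM = 0xa1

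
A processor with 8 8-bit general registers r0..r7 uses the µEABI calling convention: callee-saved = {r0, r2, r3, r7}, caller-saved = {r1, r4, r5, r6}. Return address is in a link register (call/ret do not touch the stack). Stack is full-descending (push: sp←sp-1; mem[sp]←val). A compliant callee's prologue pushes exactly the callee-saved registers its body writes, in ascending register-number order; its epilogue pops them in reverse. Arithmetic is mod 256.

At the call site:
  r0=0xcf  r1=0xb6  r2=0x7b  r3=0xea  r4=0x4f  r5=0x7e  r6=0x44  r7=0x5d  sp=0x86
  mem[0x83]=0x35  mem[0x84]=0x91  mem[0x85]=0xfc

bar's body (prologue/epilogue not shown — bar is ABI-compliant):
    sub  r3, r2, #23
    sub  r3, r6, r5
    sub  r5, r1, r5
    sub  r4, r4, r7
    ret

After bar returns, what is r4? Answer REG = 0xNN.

REG = 0xf2

prologue: push r3 -> mem[0x85]=0xea, sp=0x85
body[0] sub  r3, r2, #23 -> r3=0x64
body[1] sub  r3, r6, r5 -> r3=0xc6
body[2] sub  r5, r1, r5 -> r5=0x38
body[3] sub  r4, r4, r7 -> r4=0xf2
epilogue: pop r3=0xea, sp=0x86
r4 is caller-saved -> body value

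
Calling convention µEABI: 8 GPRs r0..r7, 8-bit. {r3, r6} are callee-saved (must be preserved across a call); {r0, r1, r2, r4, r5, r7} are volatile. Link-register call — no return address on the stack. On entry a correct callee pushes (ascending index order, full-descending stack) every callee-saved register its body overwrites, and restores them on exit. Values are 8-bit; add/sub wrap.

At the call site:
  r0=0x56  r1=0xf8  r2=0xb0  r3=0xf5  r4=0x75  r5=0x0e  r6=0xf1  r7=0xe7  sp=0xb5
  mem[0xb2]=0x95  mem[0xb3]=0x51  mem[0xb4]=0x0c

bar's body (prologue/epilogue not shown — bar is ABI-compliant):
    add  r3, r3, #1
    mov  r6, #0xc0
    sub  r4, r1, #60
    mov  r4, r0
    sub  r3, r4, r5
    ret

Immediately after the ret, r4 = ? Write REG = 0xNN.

prologue: push r3 -> mem[0xb4]=0xf5, sp=0xb4
prologue: push r6 -> mem[0xb3]=0xf1, sp=0xb3
body[0] add  r3, r3, #1 -> r3=0xf6
body[1] mov  r6, #0xc0 -> r6=0xc0
body[2] sub  r4, r1, #60 -> r4=0xbc
body[3] mov  r4, r0 -> r4=0x56
body[4] sub  r3, r4, r5 -> r3=0x48
epilogue: pop r6=0xf1, sp=0xb4
epilogue: pop r3=0xf5, sp=0xb5
r4 is caller-saved -> body value

REG = 0x56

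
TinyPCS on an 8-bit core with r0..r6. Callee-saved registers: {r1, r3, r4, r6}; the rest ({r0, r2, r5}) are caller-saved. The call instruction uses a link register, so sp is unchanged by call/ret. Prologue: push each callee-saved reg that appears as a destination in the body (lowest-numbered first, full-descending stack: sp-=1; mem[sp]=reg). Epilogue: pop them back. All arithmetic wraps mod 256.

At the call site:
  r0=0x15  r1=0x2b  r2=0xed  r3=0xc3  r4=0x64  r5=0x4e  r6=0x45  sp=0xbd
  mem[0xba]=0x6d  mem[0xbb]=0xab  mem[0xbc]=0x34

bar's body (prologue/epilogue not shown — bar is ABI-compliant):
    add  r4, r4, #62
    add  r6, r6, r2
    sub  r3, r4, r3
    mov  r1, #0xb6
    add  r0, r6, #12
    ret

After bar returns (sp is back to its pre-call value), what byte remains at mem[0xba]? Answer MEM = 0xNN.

MEM = 0x64

prologue: push r1 -> mem[0xbc]=0x2b, sp=0xbc
prologue: push r3 -> mem[0xbb]=0xc3, sp=0xbb
prologue: push r4 -> mem[0xba]=0x64, sp=0xba
prologue: push r6 -> mem[0xb9]=0x45, sp=0xb9
body[0] add  r4, r4, #62 -> r4=0xa2
body[1] add  r6, r6, r2 -> r6=0x32
body[2] sub  r3, r4, r3 -> r3=0xdf
body[3] mov  r1, #0xb6 -> r1=0xb6
body[4] add  r0, r6, #12 -> r0=0x3e
epilogue: pop r6=0x45, sp=0xba
epilogue: pop r4=0x64, sp=0xbb
epilogue: pop r3=0xc3, sp=0xbc
epilogue: pop r1=0x2b, sp=0xbd
prologue pushed ['r1', 'r3', 'r4', 'r6'] at ['0xbc', '0xbb', '0xba', '0xb9']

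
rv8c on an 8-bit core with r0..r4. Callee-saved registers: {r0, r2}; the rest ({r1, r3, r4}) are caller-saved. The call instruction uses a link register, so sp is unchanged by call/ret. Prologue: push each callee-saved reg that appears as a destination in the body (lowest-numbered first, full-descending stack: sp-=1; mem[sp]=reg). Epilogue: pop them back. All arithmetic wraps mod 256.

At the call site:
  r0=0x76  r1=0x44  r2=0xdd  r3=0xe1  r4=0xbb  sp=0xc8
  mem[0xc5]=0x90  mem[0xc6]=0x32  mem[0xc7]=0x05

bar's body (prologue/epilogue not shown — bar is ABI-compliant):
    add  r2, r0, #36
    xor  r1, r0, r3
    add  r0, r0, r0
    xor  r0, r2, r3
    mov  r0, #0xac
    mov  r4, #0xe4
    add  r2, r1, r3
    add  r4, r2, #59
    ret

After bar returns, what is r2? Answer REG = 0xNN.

REG = 0xdd

prologue: push r0 → mem[0xc7]=0x76, sp=0xc7
prologue: push r2 → mem[0xc6]=0xdd, sp=0xc6
body[0] add  r2, r0, #36 → r2=0x9a
body[1] xor  r1, r0, r3 → r1=0x97
body[2] add  r0, r0, r0 → r0=0xec
body[3] xor  r0, r2, r3 → r0=0x7b
body[4] mov  r0, #0xac → r0=0xac
body[5] mov  r4, #0xe4 → r4=0xe4
body[6] add  r2, r1, r3 → r2=0x78
body[7] add  r4, r2, #59 → r4=0xb3
epilogue: pop r2=0xdd, sp=0xc7
epilogue: pop r0=0x76, sp=0xc8
r2 is callee-saved → restored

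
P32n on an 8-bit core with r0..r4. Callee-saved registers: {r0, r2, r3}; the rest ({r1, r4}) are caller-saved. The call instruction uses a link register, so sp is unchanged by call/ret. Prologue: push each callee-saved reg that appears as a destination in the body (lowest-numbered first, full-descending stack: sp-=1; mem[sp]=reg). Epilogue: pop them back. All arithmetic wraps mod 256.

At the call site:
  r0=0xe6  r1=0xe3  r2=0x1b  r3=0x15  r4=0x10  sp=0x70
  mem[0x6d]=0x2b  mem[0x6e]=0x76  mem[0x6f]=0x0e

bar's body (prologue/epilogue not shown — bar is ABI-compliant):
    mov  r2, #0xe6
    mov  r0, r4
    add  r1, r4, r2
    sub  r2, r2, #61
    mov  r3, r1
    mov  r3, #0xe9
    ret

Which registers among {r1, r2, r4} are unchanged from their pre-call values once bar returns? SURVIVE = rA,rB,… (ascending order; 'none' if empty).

SURVIVE = r2,r4

prologue: push r0 -> mem[0x6f]=0xe6, sp=0x6f
prologue: push r2 -> mem[0x6e]=0x1b, sp=0x6e
prologue: push r3 -> mem[0x6d]=0x15, sp=0x6d
body[0] mov  r2, #0xe6 -> r2=0xe6
body[1] mov  r0, r4 -> r0=0x10
body[2] add  r1, r4, r2 -> r1=0xf6
body[3] sub  r2, r2, #61 -> r2=0xa9
body[4] mov  r3, r1 -> r3=0xf6
body[5] mov  r3, #0xe9 -> r3=0xe9
epilogue: pop r3=0x15, sp=0x6e
epilogue: pop r2=0x1b, sp=0x6f
epilogue: pop r0=0xe6, sp=0x70
r1: caller-saved, written=True
r2: callee-saved, written=True
r4: caller-saved, written=False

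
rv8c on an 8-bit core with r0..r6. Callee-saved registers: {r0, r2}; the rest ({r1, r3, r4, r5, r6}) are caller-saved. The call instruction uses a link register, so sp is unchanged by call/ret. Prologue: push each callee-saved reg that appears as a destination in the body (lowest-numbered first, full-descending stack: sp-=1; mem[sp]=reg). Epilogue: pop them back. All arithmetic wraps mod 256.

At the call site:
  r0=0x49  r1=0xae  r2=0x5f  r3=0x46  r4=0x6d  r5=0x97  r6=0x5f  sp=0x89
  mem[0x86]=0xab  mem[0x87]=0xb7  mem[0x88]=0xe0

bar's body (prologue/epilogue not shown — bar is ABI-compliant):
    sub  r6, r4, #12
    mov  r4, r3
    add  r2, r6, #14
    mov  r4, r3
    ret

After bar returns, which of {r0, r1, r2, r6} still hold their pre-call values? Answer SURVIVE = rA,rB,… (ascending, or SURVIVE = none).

prologue: push r2 → mem[0x88]=0x5f, sp=0x88
body[0] sub  r6, r4, #12 → r6=0x61
body[1] mov  r4, r3 → r4=0x46
body[2] add  r2, r6, #14 → r2=0x6f
body[3] mov  r4, r3 → r4=0x46
epilogue: pop r2=0x5f, sp=0x89
r0: callee-saved, written=False
r1: caller-saved, written=False
r2: callee-saved, written=True
r6: caller-saved, written=True

SURVIVE = r0,r1,r2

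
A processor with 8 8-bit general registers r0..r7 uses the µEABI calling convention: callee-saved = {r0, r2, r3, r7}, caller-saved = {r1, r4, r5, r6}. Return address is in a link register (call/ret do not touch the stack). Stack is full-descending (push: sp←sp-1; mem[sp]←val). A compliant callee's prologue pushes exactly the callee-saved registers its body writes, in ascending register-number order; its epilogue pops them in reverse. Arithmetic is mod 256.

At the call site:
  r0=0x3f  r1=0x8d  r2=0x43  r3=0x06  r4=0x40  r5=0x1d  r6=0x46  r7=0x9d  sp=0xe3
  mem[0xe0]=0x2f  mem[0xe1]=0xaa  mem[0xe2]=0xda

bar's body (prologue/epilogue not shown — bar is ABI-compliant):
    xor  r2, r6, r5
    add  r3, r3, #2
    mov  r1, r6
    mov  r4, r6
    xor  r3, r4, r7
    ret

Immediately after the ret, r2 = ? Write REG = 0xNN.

REG = 0x43

prologue: push r2 → mem[0xe2]=0x43, sp=0xe2
prologue: push r3 → mem[0xe1]=0x06, sp=0xe1
body[0] xor  r2, r6, r5 → r2=0x5b
body[1] add  r3, r3, #2 → r3=0x08
body[2] mov  r1, r6 → r1=0x46
body[3] mov  r4, r6 → r4=0x46
body[4] xor  r3, r4, r7 → r3=0xdb
epilogue: pop r3=0x06, sp=0xe2
epilogue: pop r2=0x43, sp=0xe3
r2 is callee-saved → restored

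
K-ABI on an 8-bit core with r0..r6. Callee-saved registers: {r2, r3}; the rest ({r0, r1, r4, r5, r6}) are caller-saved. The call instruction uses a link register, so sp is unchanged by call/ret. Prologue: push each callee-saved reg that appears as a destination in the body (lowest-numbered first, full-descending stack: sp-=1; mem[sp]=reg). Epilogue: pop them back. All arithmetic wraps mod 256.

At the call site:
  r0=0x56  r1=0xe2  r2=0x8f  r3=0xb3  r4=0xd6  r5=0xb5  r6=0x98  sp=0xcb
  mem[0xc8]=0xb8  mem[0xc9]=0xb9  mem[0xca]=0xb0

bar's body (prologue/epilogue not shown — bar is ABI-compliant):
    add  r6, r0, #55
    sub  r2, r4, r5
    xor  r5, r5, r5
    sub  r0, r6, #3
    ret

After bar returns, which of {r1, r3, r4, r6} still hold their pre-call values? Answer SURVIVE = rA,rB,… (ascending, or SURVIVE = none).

prologue: push r2 -> mem[0xca]=0x8f, sp=0xca
body[0] add  r6, r0, #55 -> r6=0x8d
body[1] sub  r2, r4, r5 -> r2=0x21
body[2] xor  r5, r5, r5 -> r5=0x00
body[3] sub  r0, r6, #3 -> r0=0x8a
epilogue: pop r2=0x8f, sp=0xcb
r1: caller-saved, written=False
r3: callee-saved, written=False
r4: caller-saved, written=False
r6: caller-saved, written=True

SURVIVE = r1,r3,r4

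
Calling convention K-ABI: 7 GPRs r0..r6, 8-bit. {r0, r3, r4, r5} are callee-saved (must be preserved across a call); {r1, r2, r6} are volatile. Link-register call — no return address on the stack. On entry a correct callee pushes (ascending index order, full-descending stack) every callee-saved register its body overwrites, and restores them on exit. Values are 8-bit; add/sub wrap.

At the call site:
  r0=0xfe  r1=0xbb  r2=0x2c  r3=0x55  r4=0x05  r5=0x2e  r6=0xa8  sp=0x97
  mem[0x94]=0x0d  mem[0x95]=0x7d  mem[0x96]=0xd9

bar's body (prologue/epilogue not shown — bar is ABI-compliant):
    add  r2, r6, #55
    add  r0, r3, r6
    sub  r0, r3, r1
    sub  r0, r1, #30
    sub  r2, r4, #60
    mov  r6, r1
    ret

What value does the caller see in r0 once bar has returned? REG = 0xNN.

prologue: push r0 -> mem[0x96]=0xfe, sp=0x96
body[0] add  r2, r6, #55 -> r2=0xdf
body[1] add  r0, r3, r6 -> r0=0xfd
body[2] sub  r0, r3, r1 -> r0=0x9a
body[3] sub  r0, r1, #30 -> r0=0x9d
body[4] sub  r2, r4, #60 -> r2=0xc9
body[5] mov  r6, r1 -> r6=0xbb
epilogue: pop r0=0xfe, sp=0x97
r0 is callee-saved -> restored

REG = 0xfe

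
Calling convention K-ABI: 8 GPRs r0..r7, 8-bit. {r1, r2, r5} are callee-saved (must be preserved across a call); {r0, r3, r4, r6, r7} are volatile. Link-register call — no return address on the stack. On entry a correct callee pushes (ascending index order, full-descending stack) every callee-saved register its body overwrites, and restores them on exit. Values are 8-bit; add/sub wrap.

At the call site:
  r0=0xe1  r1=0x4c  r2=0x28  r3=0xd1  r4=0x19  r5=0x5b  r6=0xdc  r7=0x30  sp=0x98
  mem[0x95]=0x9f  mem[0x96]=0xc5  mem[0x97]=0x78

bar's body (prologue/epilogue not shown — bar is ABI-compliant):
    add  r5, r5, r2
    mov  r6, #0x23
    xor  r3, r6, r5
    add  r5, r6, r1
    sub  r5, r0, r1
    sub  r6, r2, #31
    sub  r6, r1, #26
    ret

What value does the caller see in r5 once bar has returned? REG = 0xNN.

prologue: push r5 → mem[0x97]=0x5b, sp=0x97
body[0] add  r5, r5, r2 → r5=0x83
body[1] mov  r6, #0x23 → r6=0x23
body[2] xor  r3, r6, r5 → r3=0xa0
body[3] add  r5, r6, r1 → r5=0x6f
body[4] sub  r5, r0, r1 → r5=0x95
body[5] sub  r6, r2, #31 → r6=0x09
body[6] sub  r6, r1, #26 → r6=0x32
epilogue: pop r5=0x5b, sp=0x98
r5 is callee-saved → restored

REG = 0x5b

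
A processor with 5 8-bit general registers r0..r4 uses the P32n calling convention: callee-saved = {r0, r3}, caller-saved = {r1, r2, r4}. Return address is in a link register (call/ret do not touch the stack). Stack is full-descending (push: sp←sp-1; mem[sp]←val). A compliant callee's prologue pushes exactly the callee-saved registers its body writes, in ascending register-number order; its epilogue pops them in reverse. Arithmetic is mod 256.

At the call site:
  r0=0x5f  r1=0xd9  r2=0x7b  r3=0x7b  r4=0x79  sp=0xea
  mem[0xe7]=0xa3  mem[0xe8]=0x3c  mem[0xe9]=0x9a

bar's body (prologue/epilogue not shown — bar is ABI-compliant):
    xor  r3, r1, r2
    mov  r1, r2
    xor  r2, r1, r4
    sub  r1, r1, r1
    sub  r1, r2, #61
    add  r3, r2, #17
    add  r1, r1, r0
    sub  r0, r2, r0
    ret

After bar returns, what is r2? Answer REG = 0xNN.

REG = 0x02

prologue: push r0 -> mem[0xe9]=0x5f, sp=0xe9
prologue: push r3 -> mem[0xe8]=0x7b, sp=0xe8
body[0] xor  r3, r1, r2 -> r3=0xa2
body[1] mov  r1, r2 -> r1=0x7b
body[2] xor  r2, r1, r4 -> r2=0x02
body[3] sub  r1, r1, r1 -> r1=0x00
body[4] sub  r1, r2, #61 -> r1=0xc5
body[5] add  r3, r2, #17 -> r3=0x13
body[6] add  r1, r1, r0 -> r1=0x24
body[7] sub  r0, r2, r0 -> r0=0xa3
epilogue: pop r3=0x7b, sp=0xe9
epilogue: pop r0=0x5f, sp=0xea
r2 is caller-saved -> body value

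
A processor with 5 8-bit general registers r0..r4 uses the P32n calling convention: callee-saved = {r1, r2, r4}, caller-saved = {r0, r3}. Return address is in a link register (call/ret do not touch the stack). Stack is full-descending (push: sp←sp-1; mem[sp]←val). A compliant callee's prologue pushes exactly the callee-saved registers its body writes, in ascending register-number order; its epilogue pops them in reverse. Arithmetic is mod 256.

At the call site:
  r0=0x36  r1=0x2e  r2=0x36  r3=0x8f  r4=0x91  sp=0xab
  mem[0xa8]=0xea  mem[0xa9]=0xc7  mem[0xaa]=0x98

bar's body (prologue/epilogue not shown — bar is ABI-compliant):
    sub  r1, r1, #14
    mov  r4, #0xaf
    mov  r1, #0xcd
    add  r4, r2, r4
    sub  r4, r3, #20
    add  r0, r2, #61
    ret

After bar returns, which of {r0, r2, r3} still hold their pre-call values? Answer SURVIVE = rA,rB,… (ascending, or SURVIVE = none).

SURVIVE = r2,r3

prologue: push r1 → mem[0xaa]=0x2e, sp=0xaa
prologue: push r4 → mem[0xa9]=0x91, sp=0xa9
body[0] sub  r1, r1, #14 → r1=0x20
body[1] mov  r4, #0xaf → r4=0xaf
body[2] mov  r1, #0xcd → r1=0xcd
body[3] add  r4, r2, r4 → r4=0xe5
body[4] sub  r4, r3, #20 → r4=0x7b
body[5] add  r0, r2, #61 → r0=0x73
epilogue: pop r4=0x91, sp=0xaa
epilogue: pop r1=0x2e, sp=0xab
r0: caller-saved, written=True
r2: callee-saved, written=False
r3: caller-saved, written=False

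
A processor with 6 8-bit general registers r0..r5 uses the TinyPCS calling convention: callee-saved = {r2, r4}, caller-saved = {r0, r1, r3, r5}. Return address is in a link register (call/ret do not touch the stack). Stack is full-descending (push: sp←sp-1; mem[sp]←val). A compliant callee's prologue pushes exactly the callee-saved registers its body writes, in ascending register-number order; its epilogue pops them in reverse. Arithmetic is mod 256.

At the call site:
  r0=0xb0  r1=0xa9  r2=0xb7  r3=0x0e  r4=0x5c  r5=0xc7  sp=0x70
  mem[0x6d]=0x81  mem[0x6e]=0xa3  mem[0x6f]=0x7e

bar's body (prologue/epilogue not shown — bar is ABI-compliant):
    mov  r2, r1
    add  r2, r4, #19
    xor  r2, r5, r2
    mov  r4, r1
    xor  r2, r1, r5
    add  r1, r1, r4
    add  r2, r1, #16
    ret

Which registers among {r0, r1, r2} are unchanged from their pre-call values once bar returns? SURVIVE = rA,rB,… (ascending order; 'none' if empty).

SURVIVE = r0,r2

prologue: push r2 → mem[0x6f]=0xb7, sp=0x6f
prologue: push r4 → mem[0x6e]=0x5c, sp=0x6e
body[0] mov  r2, r1 → r2=0xa9
body[1] add  r2, r4, #19 → r2=0x6f
body[2] xor  r2, r5, r2 → r2=0xa8
body[3] mov  r4, r1 → r4=0xa9
body[4] xor  r2, r1, r5 → r2=0x6e
body[5] add  r1, r1, r4 → r1=0x52
body[6] add  r2, r1, #16 → r2=0x62
epilogue: pop r4=0x5c, sp=0x6f
epilogue: pop r2=0xb7, sp=0x70
r0: caller-saved, written=False
r1: caller-saved, written=True
r2: callee-saved, written=True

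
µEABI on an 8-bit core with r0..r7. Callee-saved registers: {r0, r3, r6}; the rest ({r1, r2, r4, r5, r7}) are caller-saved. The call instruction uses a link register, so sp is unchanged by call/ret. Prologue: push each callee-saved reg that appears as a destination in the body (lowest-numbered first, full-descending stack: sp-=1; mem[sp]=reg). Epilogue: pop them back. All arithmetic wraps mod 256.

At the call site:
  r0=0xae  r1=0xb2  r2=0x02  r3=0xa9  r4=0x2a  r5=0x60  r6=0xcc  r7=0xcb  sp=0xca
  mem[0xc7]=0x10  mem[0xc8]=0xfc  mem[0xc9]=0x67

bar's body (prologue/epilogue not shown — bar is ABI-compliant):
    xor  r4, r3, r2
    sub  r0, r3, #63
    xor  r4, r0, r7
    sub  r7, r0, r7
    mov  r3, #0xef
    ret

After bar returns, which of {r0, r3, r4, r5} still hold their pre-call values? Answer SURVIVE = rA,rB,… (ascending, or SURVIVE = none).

SURVIVE = r0,r3,r5

prologue: push r0 → mem[0xc9]=0xae, sp=0xc9
prologue: push r3 → mem[0xc8]=0xa9, sp=0xc8
body[0] xor  r4, r3, r2 → r4=0xab
body[1] sub  r0, r3, #63 → r0=0x6a
body[2] xor  r4, r0, r7 → r4=0xa1
body[3] sub  r7, r0, r7 → r7=0x9f
body[4] mov  r3, #0xef → r3=0xef
epilogue: pop r3=0xa9, sp=0xc9
epilogue: pop r0=0xae, sp=0xca
r0: callee-saved, written=True
r3: callee-saved, written=True
r4: caller-saved, written=True
r5: caller-saved, written=False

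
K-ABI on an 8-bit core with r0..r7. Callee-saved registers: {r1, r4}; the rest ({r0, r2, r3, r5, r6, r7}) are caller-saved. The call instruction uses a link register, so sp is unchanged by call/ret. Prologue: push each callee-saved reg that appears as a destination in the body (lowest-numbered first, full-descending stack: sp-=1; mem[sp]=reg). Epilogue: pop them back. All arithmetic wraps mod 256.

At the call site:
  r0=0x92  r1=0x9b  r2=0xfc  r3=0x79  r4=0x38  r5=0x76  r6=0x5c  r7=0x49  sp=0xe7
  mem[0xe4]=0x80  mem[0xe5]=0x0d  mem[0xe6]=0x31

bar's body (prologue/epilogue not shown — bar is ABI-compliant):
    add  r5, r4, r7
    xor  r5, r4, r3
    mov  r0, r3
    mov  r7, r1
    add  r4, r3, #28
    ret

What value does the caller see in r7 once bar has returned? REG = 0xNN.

prologue: push r4 → mem[0xe6]=0x38, sp=0xe6
body[0] add  r5, r4, r7 → r5=0x81
body[1] xor  r5, r4, r3 → r5=0x41
body[2] mov  r0, r3 → r0=0x79
body[3] mov  r7, r1 → r7=0x9b
body[4] add  r4, r3, #28 → r4=0x95
epilogue: pop r4=0x38, sp=0xe7
r7 is caller-saved → body value

REG = 0x9b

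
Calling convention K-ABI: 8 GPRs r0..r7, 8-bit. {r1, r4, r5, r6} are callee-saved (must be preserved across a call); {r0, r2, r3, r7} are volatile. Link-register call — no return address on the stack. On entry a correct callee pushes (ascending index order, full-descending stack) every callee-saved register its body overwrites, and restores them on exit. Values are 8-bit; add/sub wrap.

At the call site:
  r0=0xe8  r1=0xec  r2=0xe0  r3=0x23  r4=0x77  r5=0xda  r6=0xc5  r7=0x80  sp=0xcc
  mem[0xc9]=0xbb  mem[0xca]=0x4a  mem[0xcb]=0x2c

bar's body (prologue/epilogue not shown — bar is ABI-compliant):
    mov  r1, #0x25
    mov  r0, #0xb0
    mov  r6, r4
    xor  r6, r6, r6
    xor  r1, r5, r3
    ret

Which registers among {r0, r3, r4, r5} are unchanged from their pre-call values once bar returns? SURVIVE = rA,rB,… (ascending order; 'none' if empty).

prologue: push r1 -> mem[0xcb]=0xec, sp=0xcb
prologue: push r6 -> mem[0xca]=0xc5, sp=0xca
body[0] mov  r1, #0x25 -> r1=0x25
body[1] mov  r0, #0xb0 -> r0=0xb0
body[2] mov  r6, r4 -> r6=0x77
body[3] xor  r6, r6, r6 -> r6=0x00
body[4] xor  r1, r5, r3 -> r1=0xf9
epilogue: pop r6=0xc5, sp=0xcb
epilogue: pop r1=0xec, sp=0xcc
r0: caller-saved, written=True
r3: caller-saved, written=False
r4: callee-saved, written=False
r5: callee-saved, written=False

SURVIVE = r3,r4,r5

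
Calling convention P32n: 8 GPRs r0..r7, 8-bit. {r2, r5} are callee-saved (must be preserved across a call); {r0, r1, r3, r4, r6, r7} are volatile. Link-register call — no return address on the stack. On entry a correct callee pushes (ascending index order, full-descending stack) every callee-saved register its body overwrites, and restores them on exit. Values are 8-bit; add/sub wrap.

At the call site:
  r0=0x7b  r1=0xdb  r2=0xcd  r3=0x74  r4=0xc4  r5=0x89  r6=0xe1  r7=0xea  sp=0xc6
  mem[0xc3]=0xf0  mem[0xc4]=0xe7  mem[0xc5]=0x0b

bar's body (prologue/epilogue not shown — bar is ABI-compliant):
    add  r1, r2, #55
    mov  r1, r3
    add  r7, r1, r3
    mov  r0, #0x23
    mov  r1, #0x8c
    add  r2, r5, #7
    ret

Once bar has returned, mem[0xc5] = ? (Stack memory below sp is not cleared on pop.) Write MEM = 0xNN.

MEM = 0xcd

prologue: push r2 → mem[0xc5]=0xcd, sp=0xc5
body[0] add  r1, r2, #55 → r1=0x04
body[1] mov  r1, r3 → r1=0x74
body[2] add  r7, r1, r3 → r7=0xe8
body[3] mov  r0, #0x23 → r0=0x23
body[4] mov  r1, #0x8c → r1=0x8c
body[5] add  r2, r5, #7 → r2=0x90
epilogue: pop r2=0xcd, sp=0xc6
prologue pushed ['r2'] at ['0xc5']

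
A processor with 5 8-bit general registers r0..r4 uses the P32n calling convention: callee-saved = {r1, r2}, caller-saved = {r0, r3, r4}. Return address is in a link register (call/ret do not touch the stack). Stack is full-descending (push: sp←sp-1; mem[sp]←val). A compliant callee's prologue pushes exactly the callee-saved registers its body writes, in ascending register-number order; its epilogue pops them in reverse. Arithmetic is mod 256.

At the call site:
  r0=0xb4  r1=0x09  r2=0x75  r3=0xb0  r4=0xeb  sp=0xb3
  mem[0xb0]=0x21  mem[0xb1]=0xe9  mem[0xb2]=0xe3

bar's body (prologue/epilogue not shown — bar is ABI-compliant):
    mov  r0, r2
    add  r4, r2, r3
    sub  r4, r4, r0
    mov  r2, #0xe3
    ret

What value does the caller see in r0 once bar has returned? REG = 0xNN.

prologue: push r2 -> mem[0xb2]=0x75, sp=0xb2
body[0] mov  r0, r2 -> r0=0x75
body[1] add  r4, r2, r3 -> r4=0x25
body[2] sub  r4, r4, r0 -> r4=0xb0
body[3] mov  r2, #0xe3 -> r2=0xe3
epilogue: pop r2=0x75, sp=0xb3
r0 is caller-saved -> body value

REG = 0x75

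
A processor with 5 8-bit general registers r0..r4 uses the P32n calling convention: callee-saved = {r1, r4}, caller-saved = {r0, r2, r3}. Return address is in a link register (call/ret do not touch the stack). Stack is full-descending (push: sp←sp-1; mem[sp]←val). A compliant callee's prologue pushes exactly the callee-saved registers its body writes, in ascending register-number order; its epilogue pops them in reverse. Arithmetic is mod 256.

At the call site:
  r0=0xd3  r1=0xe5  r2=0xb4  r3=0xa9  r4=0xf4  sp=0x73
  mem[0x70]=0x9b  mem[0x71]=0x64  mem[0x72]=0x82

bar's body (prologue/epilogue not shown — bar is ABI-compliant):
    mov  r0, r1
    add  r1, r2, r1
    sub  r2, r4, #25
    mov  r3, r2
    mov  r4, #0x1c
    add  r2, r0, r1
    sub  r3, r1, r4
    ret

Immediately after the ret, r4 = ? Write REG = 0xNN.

REG = 0xf4

prologue: push r1 -> mem[0x72]=0xe5, sp=0x72
prologue: push r4 -> mem[0x71]=0xf4, sp=0x71
body[0] mov  r0, r1 -> r0=0xe5
body[1] add  r1, r2, r1 -> r1=0x99
body[2] sub  r2, r4, #25 -> r2=0xdb
body[3] mov  r3, r2 -> r3=0xdb
body[4] mov  r4, #0x1c -> r4=0x1c
body[5] add  r2, r0, r1 -> r2=0x7e
body[6] sub  r3, r1, r4 -> r3=0x7d
epilogue: pop r4=0xf4, sp=0x72
epilogue: pop r1=0xe5, sp=0x73
r4 is callee-saved -> restored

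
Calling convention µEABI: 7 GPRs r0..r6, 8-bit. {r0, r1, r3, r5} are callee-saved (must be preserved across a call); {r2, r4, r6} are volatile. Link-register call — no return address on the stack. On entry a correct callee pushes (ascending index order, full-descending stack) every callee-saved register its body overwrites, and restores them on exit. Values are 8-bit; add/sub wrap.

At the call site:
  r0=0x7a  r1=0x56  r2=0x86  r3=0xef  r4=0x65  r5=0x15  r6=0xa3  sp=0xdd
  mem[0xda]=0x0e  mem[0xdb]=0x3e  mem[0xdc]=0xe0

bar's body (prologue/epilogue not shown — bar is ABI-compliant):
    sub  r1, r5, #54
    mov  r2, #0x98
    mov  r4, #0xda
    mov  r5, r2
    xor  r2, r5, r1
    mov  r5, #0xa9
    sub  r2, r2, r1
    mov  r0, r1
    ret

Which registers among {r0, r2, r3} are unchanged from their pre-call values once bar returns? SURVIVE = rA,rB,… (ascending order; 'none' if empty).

SURVIVE = r0,r3

prologue: push r0 -> mem[0xdc]=0x7a, sp=0xdc
prologue: push r1 -> mem[0xdb]=0x56, sp=0xdb
prologue: push r5 -> mem[0xda]=0x15, sp=0xda
body[0] sub  r1, r5, #54 -> r1=0xdf
body[1] mov  r2, #0x98 -> r2=0x98
body[2] mov  r4, #0xda -> r4=0xda
body[3] mov  r5, r2 -> r5=0x98
body[4] xor  r2, r5, r1 -> r2=0x47
body[5] mov  r5, #0xa9 -> r5=0xa9
body[6] sub  r2, r2, r1 -> r2=0x68
body[7] mov  r0, r1 -> r0=0xdf
epilogue: pop r5=0x15, sp=0xdb
epilogue: pop r1=0x56, sp=0xdc
epilogue: pop r0=0x7a, sp=0xdd
r0: callee-saved, written=True
r2: caller-saved, written=True
r3: callee-saved, written=False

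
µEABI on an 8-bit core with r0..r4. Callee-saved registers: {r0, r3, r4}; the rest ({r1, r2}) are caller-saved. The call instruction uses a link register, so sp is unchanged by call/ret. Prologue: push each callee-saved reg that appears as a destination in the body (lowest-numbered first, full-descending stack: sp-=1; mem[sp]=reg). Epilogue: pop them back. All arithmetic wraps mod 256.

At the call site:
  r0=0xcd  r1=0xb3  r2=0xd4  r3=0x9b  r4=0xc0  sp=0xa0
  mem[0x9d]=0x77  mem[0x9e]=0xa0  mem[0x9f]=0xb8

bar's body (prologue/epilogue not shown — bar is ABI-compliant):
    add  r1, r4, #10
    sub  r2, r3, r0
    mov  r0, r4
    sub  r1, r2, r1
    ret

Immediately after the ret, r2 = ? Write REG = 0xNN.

prologue: push r0 → mem[0x9f]=0xcd, sp=0x9f
body[0] add  r1, r4, #10 → r1=0xca
body[1] sub  r2, r3, r0 → r2=0xce
body[2] mov  r0, r4 → r0=0xc0
body[3] sub  r1, r2, r1 → r1=0x04
epilogue: pop r0=0xcd, sp=0xa0
r2 is caller-saved → body value

REG = 0xce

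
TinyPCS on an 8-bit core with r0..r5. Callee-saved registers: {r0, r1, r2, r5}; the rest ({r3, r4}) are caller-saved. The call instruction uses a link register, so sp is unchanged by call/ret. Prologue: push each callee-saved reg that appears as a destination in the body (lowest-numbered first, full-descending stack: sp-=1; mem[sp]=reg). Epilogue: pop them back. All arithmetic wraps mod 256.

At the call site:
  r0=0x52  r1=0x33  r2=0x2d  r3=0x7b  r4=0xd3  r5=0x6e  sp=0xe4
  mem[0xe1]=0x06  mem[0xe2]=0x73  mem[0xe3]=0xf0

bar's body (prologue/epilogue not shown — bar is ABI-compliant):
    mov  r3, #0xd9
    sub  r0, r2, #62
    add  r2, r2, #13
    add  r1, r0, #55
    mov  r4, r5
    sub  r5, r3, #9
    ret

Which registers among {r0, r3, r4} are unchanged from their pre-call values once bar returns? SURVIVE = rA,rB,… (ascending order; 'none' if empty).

SURVIVE = r0

prologue: push r0 → mem[0xe3]=0x52, sp=0xe3
prologue: push r1 → mem[0xe2]=0x33, sp=0xe2
prologue: push r2 → mem[0xe1]=0x2d, sp=0xe1
prologue: push r5 → mem[0xe0]=0x6e, sp=0xe0
body[0] mov  r3, #0xd9 → r3=0xd9
body[1] sub  r0, r2, #62 → r0=0xef
body[2] add  r2, r2, #13 → r2=0x3a
body[3] add  r1, r0, #55 → r1=0x26
body[4] mov  r4, r5 → r4=0x6e
body[5] sub  r5, r3, #9 → r5=0xd0
epilogue: pop r5=0x6e, sp=0xe1
epilogue: pop r2=0x2d, sp=0xe2
epilogue: pop r1=0x33, sp=0xe3
epilogue: pop r0=0x52, sp=0xe4
r0: callee-saved, written=True
r3: caller-saved, written=True
r4: caller-saved, written=True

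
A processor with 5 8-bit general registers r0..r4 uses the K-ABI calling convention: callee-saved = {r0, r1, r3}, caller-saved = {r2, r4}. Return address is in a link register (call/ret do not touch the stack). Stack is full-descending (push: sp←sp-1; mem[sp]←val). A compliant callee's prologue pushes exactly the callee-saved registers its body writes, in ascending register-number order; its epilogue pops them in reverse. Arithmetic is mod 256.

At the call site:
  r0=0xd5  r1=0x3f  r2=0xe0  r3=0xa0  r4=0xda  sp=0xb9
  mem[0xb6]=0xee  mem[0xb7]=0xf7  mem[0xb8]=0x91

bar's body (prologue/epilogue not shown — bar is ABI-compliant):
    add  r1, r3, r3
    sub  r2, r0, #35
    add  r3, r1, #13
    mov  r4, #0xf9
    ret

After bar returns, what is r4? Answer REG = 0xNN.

prologue: push r1 -> mem[0xb8]=0x3f, sp=0xb8
prologue: push r3 -> mem[0xb7]=0xa0, sp=0xb7
body[0] add  r1, r3, r3 -> r1=0x40
body[1] sub  r2, r0, #35 -> r2=0xb2
body[2] add  r3, r1, #13 -> r3=0x4d
body[3] mov  r4, #0xf9 -> r4=0xf9
epilogue: pop r3=0xa0, sp=0xb8
epilogue: pop r1=0x3f, sp=0xb9
r4 is caller-saved -> body value

REG = 0xf9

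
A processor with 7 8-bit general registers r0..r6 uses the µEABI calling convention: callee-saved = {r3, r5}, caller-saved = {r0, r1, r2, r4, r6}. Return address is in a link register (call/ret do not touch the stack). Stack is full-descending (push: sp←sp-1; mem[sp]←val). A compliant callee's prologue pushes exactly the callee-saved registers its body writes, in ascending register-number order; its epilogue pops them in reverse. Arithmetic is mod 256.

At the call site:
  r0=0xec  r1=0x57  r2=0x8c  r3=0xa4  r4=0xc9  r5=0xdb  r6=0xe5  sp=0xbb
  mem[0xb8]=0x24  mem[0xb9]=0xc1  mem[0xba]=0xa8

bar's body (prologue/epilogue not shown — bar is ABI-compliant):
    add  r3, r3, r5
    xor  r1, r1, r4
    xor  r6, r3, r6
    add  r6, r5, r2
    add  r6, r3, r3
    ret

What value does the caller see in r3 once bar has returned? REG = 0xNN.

REG = 0xa4

prologue: push r3 → mem[0xba]=0xa4, sp=0xba
body[0] add  r3, r3, r5 → r3=0x7f
body[1] xor  r1, r1, r4 → r1=0x9e
body[2] xor  r6, r3, r6 → r6=0x9a
body[3] add  r6, r5, r2 → r6=0x67
body[4] add  r6, r3, r3 → r6=0xfe
epilogue: pop r3=0xa4, sp=0xbb
r3 is callee-saved → restored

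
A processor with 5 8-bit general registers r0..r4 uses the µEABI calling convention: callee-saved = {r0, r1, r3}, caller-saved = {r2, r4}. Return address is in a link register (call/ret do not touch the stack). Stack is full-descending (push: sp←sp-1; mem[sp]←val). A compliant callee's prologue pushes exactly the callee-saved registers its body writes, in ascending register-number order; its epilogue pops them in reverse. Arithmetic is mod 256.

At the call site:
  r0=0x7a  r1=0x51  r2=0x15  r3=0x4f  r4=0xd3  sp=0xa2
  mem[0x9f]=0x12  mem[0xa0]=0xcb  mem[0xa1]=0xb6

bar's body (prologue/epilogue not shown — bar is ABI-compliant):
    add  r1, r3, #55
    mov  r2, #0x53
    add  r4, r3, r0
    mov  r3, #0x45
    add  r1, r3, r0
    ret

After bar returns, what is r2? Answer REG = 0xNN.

prologue: push r1 → mem[0xa1]=0x51, sp=0xa1
prologue: push r3 → mem[0xa0]=0x4f, sp=0xa0
body[0] add  r1, r3, #55 → r1=0x86
body[1] mov  r2, #0x53 → r2=0x53
body[2] add  r4, r3, r0 → r4=0xc9
body[3] mov  r3, #0x45 → r3=0x45
body[4] add  r1, r3, r0 → r1=0xbf
epilogue: pop r3=0x4f, sp=0xa1
epilogue: pop r1=0x51, sp=0xa2
r2 is caller-saved → body value

REG = 0x53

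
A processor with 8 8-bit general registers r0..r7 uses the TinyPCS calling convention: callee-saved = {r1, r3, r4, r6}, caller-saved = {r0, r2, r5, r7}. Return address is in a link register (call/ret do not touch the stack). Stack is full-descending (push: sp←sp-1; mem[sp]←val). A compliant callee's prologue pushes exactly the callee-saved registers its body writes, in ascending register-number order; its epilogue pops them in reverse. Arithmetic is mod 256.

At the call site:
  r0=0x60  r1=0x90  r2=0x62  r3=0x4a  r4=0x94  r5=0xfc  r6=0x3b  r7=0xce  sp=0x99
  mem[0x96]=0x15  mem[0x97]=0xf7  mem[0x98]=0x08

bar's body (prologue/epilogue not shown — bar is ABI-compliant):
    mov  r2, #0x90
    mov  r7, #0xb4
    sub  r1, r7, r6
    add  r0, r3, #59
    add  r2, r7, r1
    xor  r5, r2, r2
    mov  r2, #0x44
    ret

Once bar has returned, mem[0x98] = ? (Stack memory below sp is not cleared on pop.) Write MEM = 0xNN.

MEM = 0x90

prologue: push r1 → mem[0x98]=0x90, sp=0x98
body[0] mov  r2, #0x90 → r2=0x90
body[1] mov  r7, #0xb4 → r7=0xb4
body[2] sub  r1, r7, r6 → r1=0x79
body[3] add  r0, r3, #59 → r0=0x85
body[4] add  r2, r7, r1 → r2=0x2d
body[5] xor  r5, r2, r2 → r5=0x00
body[6] mov  r2, #0x44 → r2=0x44
epilogue: pop r1=0x90, sp=0x99
prologue pushed ['r1'] at ['0x98']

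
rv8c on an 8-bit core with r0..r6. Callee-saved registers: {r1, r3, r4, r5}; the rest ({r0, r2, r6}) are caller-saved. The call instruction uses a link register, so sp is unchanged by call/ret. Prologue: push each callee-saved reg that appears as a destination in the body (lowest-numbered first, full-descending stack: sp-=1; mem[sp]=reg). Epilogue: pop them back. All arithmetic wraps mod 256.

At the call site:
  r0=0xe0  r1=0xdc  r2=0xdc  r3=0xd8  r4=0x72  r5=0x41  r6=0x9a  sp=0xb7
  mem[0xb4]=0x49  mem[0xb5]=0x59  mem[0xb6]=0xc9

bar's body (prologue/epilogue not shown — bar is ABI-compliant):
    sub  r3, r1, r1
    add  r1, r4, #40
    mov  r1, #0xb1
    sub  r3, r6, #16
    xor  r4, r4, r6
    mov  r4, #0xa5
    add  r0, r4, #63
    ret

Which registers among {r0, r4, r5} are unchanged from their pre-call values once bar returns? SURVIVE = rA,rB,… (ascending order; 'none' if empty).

prologue: push r1 -> mem[0xb6]=0xdc, sp=0xb6
prologue: push r3 -> mem[0xb5]=0xd8, sp=0xb5
prologue: push r4 -> mem[0xb4]=0x72, sp=0xb4
body[0] sub  r3, r1, r1 -> r3=0x00
body[1] add  r1, r4, #40 -> r1=0x9a
body[2] mov  r1, #0xb1 -> r1=0xb1
body[3] sub  r3, r6, #16 -> r3=0x8a
body[4] xor  r4, r4, r6 -> r4=0xe8
body[5] mov  r4, #0xa5 -> r4=0xa5
body[6] add  r0, r4, #63 -> r0=0xe4
epilogue: pop r4=0x72, sp=0xb5
epilogue: pop r3=0xd8, sp=0xb6
epilogue: pop r1=0xdc, sp=0xb7
r0: caller-saved, written=True
r4: callee-saved, written=True
r5: callee-saved, written=False

SURVIVE = r4,r5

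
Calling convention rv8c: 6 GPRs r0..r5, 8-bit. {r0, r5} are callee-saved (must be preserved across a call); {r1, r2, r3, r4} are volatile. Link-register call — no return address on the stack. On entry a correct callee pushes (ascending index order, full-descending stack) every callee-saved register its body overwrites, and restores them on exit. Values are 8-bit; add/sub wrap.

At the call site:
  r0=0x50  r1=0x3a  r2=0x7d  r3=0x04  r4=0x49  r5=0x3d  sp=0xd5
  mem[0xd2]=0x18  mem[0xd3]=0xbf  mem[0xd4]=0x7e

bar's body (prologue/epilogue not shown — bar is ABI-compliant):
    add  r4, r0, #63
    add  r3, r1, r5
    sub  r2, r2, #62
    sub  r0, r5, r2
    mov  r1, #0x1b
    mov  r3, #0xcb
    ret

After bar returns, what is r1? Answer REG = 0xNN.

REG = 0x1b

prologue: push r0 -> mem[0xd4]=0x50, sp=0xd4
body[0] add  r4, r0, #63 -> r4=0x8f
body[1] add  r3, r1, r5 -> r3=0x77
body[2] sub  r2, r2, #62 -> r2=0x3f
body[3] sub  r0, r5, r2 -> r0=0xfe
body[4] mov  r1, #0x1b -> r1=0x1b
body[5] mov  r3, #0xcb -> r3=0xcb
epilogue: pop r0=0x50, sp=0xd5
r1 is caller-saved -> body value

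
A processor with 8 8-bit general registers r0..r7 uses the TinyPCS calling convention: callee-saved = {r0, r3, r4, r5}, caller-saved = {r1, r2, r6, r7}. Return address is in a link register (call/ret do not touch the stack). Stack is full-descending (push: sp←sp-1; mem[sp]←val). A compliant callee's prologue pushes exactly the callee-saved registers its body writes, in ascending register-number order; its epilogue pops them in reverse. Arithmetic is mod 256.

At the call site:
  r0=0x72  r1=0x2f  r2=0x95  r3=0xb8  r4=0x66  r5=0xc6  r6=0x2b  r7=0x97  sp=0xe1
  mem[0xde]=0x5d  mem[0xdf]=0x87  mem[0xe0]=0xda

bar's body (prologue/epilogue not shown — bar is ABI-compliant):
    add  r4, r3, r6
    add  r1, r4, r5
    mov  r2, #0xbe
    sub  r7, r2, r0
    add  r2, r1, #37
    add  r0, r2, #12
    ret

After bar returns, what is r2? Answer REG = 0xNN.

REG = 0xce

prologue: push r0 → mem[0xe0]=0x72, sp=0xe0
prologue: push r4 → mem[0xdf]=0x66, sp=0xdf
body[0] add  r4, r3, r6 → r4=0xe3
body[1] add  r1, r4, r5 → r1=0xa9
body[2] mov  r2, #0xbe → r2=0xbe
body[3] sub  r7, r2, r0 → r7=0x4c
body[4] add  r2, r1, #37 → r2=0xce
body[5] add  r0, r2, #12 → r0=0xda
epilogue: pop r4=0x66, sp=0xe0
epilogue: pop r0=0x72, sp=0xe1
r2 is caller-saved → body value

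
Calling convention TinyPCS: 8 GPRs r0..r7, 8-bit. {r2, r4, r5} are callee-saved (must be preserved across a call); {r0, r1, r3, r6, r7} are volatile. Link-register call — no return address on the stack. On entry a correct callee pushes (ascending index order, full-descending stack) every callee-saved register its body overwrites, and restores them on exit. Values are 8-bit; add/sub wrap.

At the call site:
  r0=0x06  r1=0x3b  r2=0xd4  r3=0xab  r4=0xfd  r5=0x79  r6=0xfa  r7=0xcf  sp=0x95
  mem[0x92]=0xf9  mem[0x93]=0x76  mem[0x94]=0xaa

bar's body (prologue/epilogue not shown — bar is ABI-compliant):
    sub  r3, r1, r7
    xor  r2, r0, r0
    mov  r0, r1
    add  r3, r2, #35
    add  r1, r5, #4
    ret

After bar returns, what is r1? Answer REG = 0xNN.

REG = 0x7d

prologue: push r2 -> mem[0x94]=0xd4, sp=0x94
body[0] sub  r3, r1, r7 -> r3=0x6c
body[1] xor  r2, r0, r0 -> r2=0x00
body[2] mov  r0, r1 -> r0=0x3b
body[3] add  r3, r2, #35 -> r3=0x23
body[4] add  r1, r5, #4 -> r1=0x7d
epilogue: pop r2=0xd4, sp=0x95
r1 is caller-saved -> body value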